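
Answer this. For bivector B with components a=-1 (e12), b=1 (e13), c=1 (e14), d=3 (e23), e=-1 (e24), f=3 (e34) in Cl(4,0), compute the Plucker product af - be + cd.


Plucker relation: af - be + cd
a*f = (-1)*3 = -3
b*e = 1*(-1) = -1
c*d = 1*3 = 3
af - be + cd = -3 - (-1) + 3
= 1


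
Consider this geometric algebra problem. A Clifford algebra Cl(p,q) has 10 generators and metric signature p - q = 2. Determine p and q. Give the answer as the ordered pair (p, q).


We need p + q = 10 and p - q = 2.
Adding: 2p = 10 + 2 = 12, so p = 6.
Then q = 10 - 6 = 4.
(p, q) = (6, 4)


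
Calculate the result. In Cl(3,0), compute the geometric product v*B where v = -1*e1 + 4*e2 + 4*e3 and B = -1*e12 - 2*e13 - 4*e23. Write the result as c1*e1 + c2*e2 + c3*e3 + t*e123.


vB has grade-1 (vector) and grade-3 (trivector) parts: vB = (v _| B) + (v ^ B).
Vector part <vB>_1:
  e1: -v2*b12 - v3*b13 = -(4)*(-1) - (4)*(-2) = 12
  e2: v1*b12 - v3*b23 = (-1)*(-1) - (4)*(-4) = 17
  e3: v1*b13 + v2*b23 = (-1)*(-2) + (4)*(-4) = -14
Trivector part <vB>_3:
  e123: v1*b23 - v2*b13 + v3*b12 = (-1)*(-4) - (4)*(-2) + (4)*(-1) = 8
vB = 12*e1 + 17*e2 - 14*e3 + 8*e123


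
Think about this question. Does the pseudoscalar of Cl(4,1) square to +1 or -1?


The pseudoscalar I = e1...e_n (product of all n generators) of Cl(p,q) satisfies I^2 = (-1)^(q + n(n-1)/2).
p = 4, q = 1, n = p + q = 5
n(n-1)/2 = 5 * 4 / 2 = 10
Exponent = q + n(n-1)/2 = 1 + 10 = 11
I^2 = (-1)^11 = -1


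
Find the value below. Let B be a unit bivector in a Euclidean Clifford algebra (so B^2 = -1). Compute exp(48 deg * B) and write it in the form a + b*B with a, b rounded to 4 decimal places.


For a unit bivector B with B^2 = -1, the exponential series gives
e^(theta*B) = cos(theta) + sin(theta)*B (the GA analogue of Euler's formula).
theta = 48 degrees = 0.837758 rad
cos(48 deg) = 0.6691
sin(48 deg) = 0.7431
exp(theta*B) = 0.6691 + 0.7431*B


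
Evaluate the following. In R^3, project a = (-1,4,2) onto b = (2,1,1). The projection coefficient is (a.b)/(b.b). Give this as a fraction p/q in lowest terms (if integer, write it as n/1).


Projection coefficient = (a . b) / (b . b)
a . b = (-1)*2 + 4*1 + 2*1
= -2 + 4 + 2 = 4
b . b = 2^2 + 1^2 + 1^2
= 4 + 1 + 1 = 6
Coefficient = 4/6
In lowest terms: 2/3


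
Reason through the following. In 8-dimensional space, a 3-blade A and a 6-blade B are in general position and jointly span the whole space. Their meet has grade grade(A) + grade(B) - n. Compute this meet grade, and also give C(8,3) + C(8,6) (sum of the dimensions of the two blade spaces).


Meet grade = grade(A) + grade(B) - n
= 3 + 6 - 8 = 1
C(8,3) = 56
C(8,6) = 28
dim_A + dim_B = 56 + 28 = 84


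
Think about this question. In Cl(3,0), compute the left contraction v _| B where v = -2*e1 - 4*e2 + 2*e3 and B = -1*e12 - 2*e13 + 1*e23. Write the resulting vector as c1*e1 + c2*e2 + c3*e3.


Left contraction v _| B = <vB>_1 (grade-1 part of the geometric product vB).
Using e1_|e12 = e2, e2_|e12 = -e1, e1_|e13 = e3, e3_|e13 = -e1, e2_|e23 = e3, e3_|e23 = -e2:
e1 coeff: -v2*b12 - v3*b13 = -(-4)*(-1) - (2)*(-2) = 0
e2 coeff: v1*b12 - v3*b23 = (-2)*(-1) - (2)*(1) = 0
e3 coeff: v1*b13 + v2*b23 = (-2)*(-2) + (-4)*(1) = 0
v _| B = 0*e1 + 0*e2 + 0*e3


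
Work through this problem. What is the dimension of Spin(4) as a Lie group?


Spin(n) double-covers SO(n); both have Lie algebra so(n) of dimension n(n-1)/2.
n = 4
n(n-1) = 4 * 3 = 12
dim Spin(4) = 12/2 = 6


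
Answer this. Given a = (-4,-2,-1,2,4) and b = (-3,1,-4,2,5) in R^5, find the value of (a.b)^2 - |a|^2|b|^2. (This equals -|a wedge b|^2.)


a . b = (-4)*(-3) + (-2)*1 + (-1)*(-4) + 2*2 + 4*5
= 12 + (-2) + 4 + 4 + 20 = 38
|a|^2 = (-4)^2 + (-2)^2 + (-1)^2 + 2^2 + 4^2 = 41
|b|^2 = (-3)^2 + 1^2 + (-4)^2 + 2^2 + 5^2 = 55
(a.b)^2 = 38^2 = 1444
|a|^2 * |b|^2 = 41 * 55 = 2255
Result = 1444 - 2255 = -811


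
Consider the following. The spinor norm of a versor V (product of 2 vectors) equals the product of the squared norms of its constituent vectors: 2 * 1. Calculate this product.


Spinor norm N(V) = |v1|^2 * |v2|^2 * ... * |v2|^2
= 2 * 1
Running product: 2, 2
N(V) = 2


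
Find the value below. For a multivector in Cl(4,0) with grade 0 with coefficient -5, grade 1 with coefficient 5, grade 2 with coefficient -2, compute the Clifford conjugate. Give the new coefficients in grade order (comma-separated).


Clifford conjugate sign for grade k: (-1)^(k(k+1)/2)
Grade 0: (-1)^(0*1/2) = (-1)^0 = 1, coeff -5 -> -5
Grade 1: (-1)^(1*2/2) = (-1)^1 = -1, coeff 5 -> -5
Grade 2: (-1)^(2*3/2) = (-1)^3 = -1, coeff -2 -> 2
Conjugated coefficients: -5, -5, 2


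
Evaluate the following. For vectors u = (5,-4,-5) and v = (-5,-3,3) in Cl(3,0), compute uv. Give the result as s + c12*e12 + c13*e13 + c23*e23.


In Cl(3,0): e_i^2 = 1, e_ie_j = -e_je_i for i != j.
Scalar part = u . v = 5*(-5) + (-4)*(-3) + (-5)*3
= -25 + 12 + (-15) = -28
e12 coeff = 5*(-3) - (-4)*(-5) = -15 - 20 = -35
e13 coeff = 5*3 - (-5)*(-5) = 15 - 25 = -10
e23 coeff = (-4)*3 - (-5)*(-3) = -12 - 15 = -27
uv = -28 - 35*e12 - 10*e13 - 27*e23


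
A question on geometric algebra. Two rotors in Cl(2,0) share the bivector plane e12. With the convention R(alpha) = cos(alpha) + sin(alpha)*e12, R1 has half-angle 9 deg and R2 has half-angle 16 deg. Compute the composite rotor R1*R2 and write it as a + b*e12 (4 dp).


Same-plane rotors commute and their half-angles add:
R1*R2 = cos(a1 + a2) + sin(a1 + a2)*e12.
a1 + a2 = 9 + 16 = 25 deg
cos(25 deg) = 0.9063
sin(25 deg) = 0.4226
R1*R2 = 0.9063 + 0.4226*e12


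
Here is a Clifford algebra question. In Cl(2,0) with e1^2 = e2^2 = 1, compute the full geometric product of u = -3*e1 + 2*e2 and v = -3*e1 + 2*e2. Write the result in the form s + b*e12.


Expand: (-3*e1 + 2*e2)(-3*e1 + 2*e2)
= (-3)*(-3)*e1e1 + (-3)*2*e1e2 + 2*(-3)*e2e1 + 2*2*e2e2
Using e1^2 = e2^2 = 1, e2e1 = -e1e2:
Scalar part s = (-3)*(-3) + 2*2 = 9 + 4 = 13
Bivector part b = (-3)*2 - 2*(-3) = -6 - (-6) = 0
uv = 13 + 0*e12


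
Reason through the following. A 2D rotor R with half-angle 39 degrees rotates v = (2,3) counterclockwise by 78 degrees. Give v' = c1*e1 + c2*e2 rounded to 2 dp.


Rotor R = cos(39deg) - sin(39deg)*e12
Rotation angle theta = 2 * 39 = 78 degrees
v' = R*v*~R rotates v by theta.
cos(78deg) = 0.2079, sin(78deg) = 0.9781
v'_1 = 2*cos(78deg) - 3*sin(78deg)
= 2*0.2079 - 3*0.9781
= -2.52
v'_2 = 2*sin(78deg) + 3*cos(78deg)
= 2*0.9781 + 3*0.2079
= 2.58
v' = -2.52*e1 + 2.58*e2


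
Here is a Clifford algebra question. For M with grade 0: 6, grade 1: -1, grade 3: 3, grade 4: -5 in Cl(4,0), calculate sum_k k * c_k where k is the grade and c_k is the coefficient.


Grade-weighted sum = sum of grade_k * coefficient_k
0*6 = 0
1*(-1) = -1
3*3 = 9
4*(-5) = -20
Total = 0 + (-1) + 9 + (-20) = -12


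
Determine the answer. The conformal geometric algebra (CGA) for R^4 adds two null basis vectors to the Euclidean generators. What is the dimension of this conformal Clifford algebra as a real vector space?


The conformal model of R^4 uses Cl(5,1): the 4 Euclidean generators plus two extra orthogonal generators e+ (e+^2 = +1) and e- (e-^2 = -1), from which the null vectors e0, einf are built.
Number of generators m = 4 + 2 = 6.
dim Cl(p,q) = 2^m = 2^6 = 64


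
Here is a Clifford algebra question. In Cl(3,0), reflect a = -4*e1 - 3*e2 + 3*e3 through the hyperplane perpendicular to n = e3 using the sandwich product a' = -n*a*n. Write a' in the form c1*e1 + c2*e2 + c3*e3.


Reflection formula: a' = -n*a*n, with n = e3 (unit vector, n^2 = 1).
For reflection through hyperplane perp to e3:
The component along e3 flips sign, others stay.
a = (-4, -3, 3)
a' = (-4, -3, -3)
a' = -4*e1 - 3*e2 - 3*e3


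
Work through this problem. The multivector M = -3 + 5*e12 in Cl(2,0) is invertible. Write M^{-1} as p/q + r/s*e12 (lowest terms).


M = -3 + 5*e12, where e12^2 = -1.
Since M commutes with its reverse ~M = a - b*e12, M * ~M = a^2 - b^2*e12^2 = a^2 + b^2.
So M^{-1} = ~M / (a^2 + b^2) = (a - b*e12)/(a^2 + b^2).
a^2 + b^2 = 9 + 25 = 34
Scalar part = -3/34 = -3/34
Bivector coeff = -5/34 = -5/34
M^{-1} = -3/34 - 5/34*e12


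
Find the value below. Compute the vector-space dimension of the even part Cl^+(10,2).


Even subalgebra dimension = 2^(n-1)
n = 10 + 2 = 12
2^(12 - 1) = 2^11 = 2048
Verification: sum of C(12,k) for even k = 1 + 66 + 495 + 924 + 495 + 66 + 1 = 2048
Result = 2048


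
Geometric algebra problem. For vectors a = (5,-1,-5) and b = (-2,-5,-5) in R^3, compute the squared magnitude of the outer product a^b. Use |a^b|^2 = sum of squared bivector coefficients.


a wedge b = (a1*b2 - a2*b1)*e12 + (a1*b3 - a3*b1)*e13 + (a2*b3 - a3*b2)*e23
e12 coeff: 5*(-5) - (-1)*(-2) = -25 - 2 = -27
e13 coeff: 5*(-5) - (-5)*(-2) = -25 - 10 = -35
e23 coeff: (-1)*(-5) - (-5)*(-5) = 5 - 25 = -20
|a wedge b|^2 = (-27)^2 + (-35)^2 + (-20)^2
= 729 + 1225 + 400
= 2354


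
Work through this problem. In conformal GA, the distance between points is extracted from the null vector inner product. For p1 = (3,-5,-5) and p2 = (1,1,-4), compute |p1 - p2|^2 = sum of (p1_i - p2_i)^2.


p1 - p2 = (2, -6, -1)
|p1 - p2|^2 = 2^2 + (-6)^2 + (-1)^2
= 4 + 36 + 1
= 41


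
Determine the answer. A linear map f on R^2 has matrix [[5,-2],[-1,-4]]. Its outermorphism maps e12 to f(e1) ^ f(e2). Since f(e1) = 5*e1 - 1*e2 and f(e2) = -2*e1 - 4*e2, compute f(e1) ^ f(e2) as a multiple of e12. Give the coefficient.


The outermorphism of a linear map f sends e1^e2 to f(e1)^f(e2).
f(e1) = 5*e1 - 1*e2
f(e2) = -2*e1 - 4*e2
f(e1) ^ f(e2) = (5*e1 - 1*e2) ^ (-2*e1 - 4*e2)
= 5*(-4)*e12 + (-1)*(-2)*e21
= (-20 - 2)*e12
= -22*e12
Coefficient = -22


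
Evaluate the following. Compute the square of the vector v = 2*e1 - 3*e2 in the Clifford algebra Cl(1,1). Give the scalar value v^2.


v^2 = sum of c_i^2 * e_i^2
Positive signature terms (e_i^2 = +1): 2^2 = 4
Negative signature terms (e_j^2 = -1): (-3)^2 = 9
v^2 = 4 - 9 = -5


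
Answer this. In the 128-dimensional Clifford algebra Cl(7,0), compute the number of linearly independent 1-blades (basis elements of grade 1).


Number of grade-k basis blades in Cl(p,q) with n = p + q is C(n, k).
n = 7 + 0 = 7
C(7, 1) = 7! / (1! * 6!)
= 5040 / (1 * 720)
= 7


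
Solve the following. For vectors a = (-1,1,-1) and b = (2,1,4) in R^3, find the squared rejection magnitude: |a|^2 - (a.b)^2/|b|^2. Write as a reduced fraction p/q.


|a|^2 = (-1)^2 + 1^2 + (-1)^2 = 3
|b|^2 = 2^2 + 1^2 + 4^2 = 21
a . b = (-1)*2 + 1*1 + (-1)*4 = -5
(a.b)^2 = (-5)^2 = 25
|rej|^2 = 3 - 25/21
= (63 - 25)/21
= 38/21
In lowest terms: 38/21


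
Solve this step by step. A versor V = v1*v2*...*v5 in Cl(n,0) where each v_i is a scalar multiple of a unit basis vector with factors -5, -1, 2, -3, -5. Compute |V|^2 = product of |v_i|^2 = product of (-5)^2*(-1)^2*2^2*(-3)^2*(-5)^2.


Each vector v_i has |v_i|^2 = s_i^2
Squared scales: (-5)^2 = 25, (-1)^2 = 1, 2^2 = 4, (-3)^2 = 9, (-5)^2 = 25
|V|^2 = 25 * 1 * 4 * 9 * 25
= 22500


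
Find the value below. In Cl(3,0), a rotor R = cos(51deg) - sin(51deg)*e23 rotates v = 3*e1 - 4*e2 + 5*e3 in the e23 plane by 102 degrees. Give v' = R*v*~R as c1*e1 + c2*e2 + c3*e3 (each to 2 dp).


Rotor R = cos(51deg) - sin(51deg)*e23
Rotation angle theta = 2 * 51 = 102 degrees in the e23 plane (e2 -> e3).
The component perpendicular to the plane (e1) is invariant: v'_1 = v1 = 3.00
cos(102deg) = -0.2079, sin(102deg) = 0.9781
v'_2 = v2*cos(theta) - v3*sin(theta) = -4*(-0.2079) - 5*0.9781 = -4.06
v'_3 = v2*sin(theta) + v3*cos(theta) = -4*0.9781 + 5*(-0.2079) = -4.95
v' = 3.00*e1 - 4.06*e2 - 4.95*e3


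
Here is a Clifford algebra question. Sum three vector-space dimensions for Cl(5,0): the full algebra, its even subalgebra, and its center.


n = 5 + 0 = 5
Total dim = 2^5 = 32
Even subalgebra dim = 2^4 = 16
n is odd, so center dim = 2
Sum = 32 + 16 + 2 = 50


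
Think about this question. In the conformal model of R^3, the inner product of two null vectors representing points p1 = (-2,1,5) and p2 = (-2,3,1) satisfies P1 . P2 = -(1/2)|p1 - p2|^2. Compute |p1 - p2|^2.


p1 - p2 = (0, -2, 4)
|p1 - p2|^2 = 0^2 + (-2)^2 + 4^2
= 0 + 4 + 16
= 20


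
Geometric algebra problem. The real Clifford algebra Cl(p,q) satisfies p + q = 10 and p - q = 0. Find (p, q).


We need p + q = 10 and p - q = 0.
Adding: 2p = 10 + 0 = 10, so p = 5.
Then q = 10 - 5 = 5.
(p, q) = (5, 5)


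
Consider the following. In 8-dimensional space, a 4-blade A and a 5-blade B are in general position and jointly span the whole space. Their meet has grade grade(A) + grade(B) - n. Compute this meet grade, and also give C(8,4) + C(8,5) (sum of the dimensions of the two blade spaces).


Meet grade = grade(A) + grade(B) - n
= 4 + 5 - 8 = 1
C(8,4) = 70
C(8,5) = 56
dim_A + dim_B = 70 + 56 = 126


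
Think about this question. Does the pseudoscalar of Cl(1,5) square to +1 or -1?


The pseudoscalar I = e1...e_n (product of all n generators) of Cl(p,q) satisfies I^2 = (-1)^(q + n(n-1)/2).
p = 1, q = 5, n = p + q = 6
n(n-1)/2 = 6 * 5 / 2 = 15
Exponent = q + n(n-1)/2 = 5 + 15 = 20
I^2 = (-1)^20 = +1


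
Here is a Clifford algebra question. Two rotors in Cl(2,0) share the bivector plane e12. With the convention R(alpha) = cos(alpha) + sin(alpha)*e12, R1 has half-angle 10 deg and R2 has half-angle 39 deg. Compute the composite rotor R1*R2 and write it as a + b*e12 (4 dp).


Same-plane rotors commute and their half-angles add:
R1*R2 = cos(a1 + a2) + sin(a1 + a2)*e12.
a1 + a2 = 10 + 39 = 49 deg
cos(49 deg) = 0.6561
sin(49 deg) = 0.7547
R1*R2 = 0.6561 + 0.7547*e12


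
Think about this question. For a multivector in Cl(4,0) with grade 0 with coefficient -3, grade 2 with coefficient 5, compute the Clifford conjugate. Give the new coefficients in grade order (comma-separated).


Clifford conjugate sign for grade k: (-1)^(k(k+1)/2)
Grade 0: (-1)^(0*1/2) = (-1)^0 = 1, coeff -3 -> -3
Grade 2: (-1)^(2*3/2) = (-1)^3 = -1, coeff 5 -> -5
Conjugated coefficients: -3, -5


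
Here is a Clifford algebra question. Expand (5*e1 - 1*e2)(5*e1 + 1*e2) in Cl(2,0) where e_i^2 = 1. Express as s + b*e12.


Expand: (5*e1 - 1*e2)(5*e1 + 1*e2)
= 5*5*e1e1 + 5*1*e1e2 + (-1)*5*e2e1 + (-1)*1*e2e2
Using e1^2 = e2^2 = 1, e2e1 = -e1e2:
Scalar part s = 5*5 + (-1)*1 = 25 + (-1) = 24
Bivector part b = 5*1 - (-1)*5 = 5 - (-5) = 10
uv = 24 + 10*e12


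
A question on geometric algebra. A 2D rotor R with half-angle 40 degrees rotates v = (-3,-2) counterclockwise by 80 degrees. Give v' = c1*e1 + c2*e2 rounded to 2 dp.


Rotor R = cos(40deg) - sin(40deg)*e12
Rotation angle theta = 2 * 40 = 80 degrees
v' = R*v*~R rotates v by theta.
cos(80deg) = 0.1736, sin(80deg) = 0.9848
v'_1 = -3*cos(80deg) - (-2)*sin(80deg)
= -3*0.1736 - (-2)*0.9848
= 1.45
v'_2 = -3*sin(80deg) + (-2)*cos(80deg)
= -3*0.9848 + (-2)*0.1736
= -3.30
v' = 1.45*e1 - 3.30*e2


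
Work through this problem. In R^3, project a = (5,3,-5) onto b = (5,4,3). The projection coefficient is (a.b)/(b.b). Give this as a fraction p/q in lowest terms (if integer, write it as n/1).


Projection coefficient = (a . b) / (b . b)
a . b = 5*5 + 3*4 + (-5)*3
= 25 + 12 + (-15) = 22
b . b = 5^2 + 4^2 + 3^2
= 25 + 16 + 9 = 50
Coefficient = 22/50
In lowest terms: 11/25


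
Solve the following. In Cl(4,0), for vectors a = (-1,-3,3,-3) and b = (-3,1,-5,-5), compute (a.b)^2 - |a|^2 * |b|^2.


a . b = (-1)*(-3) + (-3)*1 + 3*(-5) + (-3)*(-5)
= 3 + (-3) + (-15) + 15 = 0
|a|^2 = (-1)^2 + (-3)^2 + 3^2 + (-3)^2 = 28
|b|^2 = (-3)^2 + 1^2 + (-5)^2 + (-5)^2 = 60
(a.b)^2 = 0^2 = 0
|a|^2 * |b|^2 = 28 * 60 = 1680
Result = 0 - 1680 = -1680


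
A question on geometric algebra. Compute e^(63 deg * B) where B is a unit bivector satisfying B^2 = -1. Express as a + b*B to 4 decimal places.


For a unit bivector B with B^2 = -1, the exponential series gives
e^(theta*B) = cos(theta) + sin(theta)*B (the GA analogue of Euler's formula).
theta = 63 degrees = 1.099557 rad
cos(63 deg) = 0.4540
sin(63 deg) = 0.8910
exp(theta*B) = 0.4540 + 0.8910*B


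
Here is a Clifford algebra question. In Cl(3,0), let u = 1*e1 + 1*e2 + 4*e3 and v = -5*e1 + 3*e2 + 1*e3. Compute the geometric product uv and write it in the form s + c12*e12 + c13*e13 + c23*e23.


In Cl(3,0): e_i^2 = 1, e_ie_j = -e_je_i for i != j.
Scalar part = u . v = 1*(-5) + 1*3 + 4*1
= -5 + 3 + 4 = 2
e12 coeff = 1*3 - 1*(-5) = 3 - (-5) = 8
e13 coeff = 1*1 - 4*(-5) = 1 - (-20) = 21
e23 coeff = 1*1 - 4*3 = 1 - 12 = -11
uv = 2 + 8*e12 + 21*e13 - 11*e23


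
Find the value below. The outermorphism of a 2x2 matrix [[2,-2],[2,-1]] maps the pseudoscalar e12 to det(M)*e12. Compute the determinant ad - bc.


The outermorphism of a linear map f sends e1^e2 to f(e1)^f(e2).
f(e1) = 2*e1 + 2*e2
f(e2) = -2*e1 - 1*e2
f(e1) ^ f(e2) = (2*e1 + 2*e2) ^ (-2*e1 - 1*e2)
= 2*(-1)*e12 + 2*(-2)*e21
= (-2 - (-4))*e12
= 2*e12
Coefficient = 2


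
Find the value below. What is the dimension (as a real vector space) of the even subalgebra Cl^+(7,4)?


Even subalgebra dimension = 2^(n-1)
n = 7 + 4 = 11
2^(11 - 1) = 2^10 = 1024
Verification: sum of C(11,k) for even k = 1 + 55 + 330 + 462 + 165 + 11 = 1024
Result = 1024


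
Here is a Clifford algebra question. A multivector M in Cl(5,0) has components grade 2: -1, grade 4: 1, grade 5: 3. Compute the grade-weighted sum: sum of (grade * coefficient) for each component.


Grade-weighted sum = sum of grade_k * coefficient_k
2*(-1) = -2
4*1 = 4
5*3 = 15
Total = -2 + 4 + 15 = 17


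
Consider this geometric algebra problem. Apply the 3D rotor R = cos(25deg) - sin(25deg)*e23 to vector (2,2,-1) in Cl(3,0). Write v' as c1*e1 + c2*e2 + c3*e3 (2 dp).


Rotor R = cos(25deg) - sin(25deg)*e23
Rotation angle theta = 2 * 25 = 50 degrees in the e23 plane (e2 -> e3).
The component perpendicular to the plane (e1) is invariant: v'_1 = v1 = 2.00
cos(50deg) = 0.6428, sin(50deg) = 0.7660
v'_2 = v2*cos(theta) - v3*sin(theta) = 2*0.6428 - (-1)*0.7660 = 2.05
v'_3 = v2*sin(theta) + v3*cos(theta) = 2*0.7660 + (-1)*0.6428 = 0.89
v' = 2.00*e1 + 2.05*e2 + 0.89*e3


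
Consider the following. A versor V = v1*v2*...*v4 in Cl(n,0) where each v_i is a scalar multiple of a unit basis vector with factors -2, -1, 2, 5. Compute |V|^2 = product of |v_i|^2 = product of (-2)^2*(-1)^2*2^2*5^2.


Each vector v_i has |v_i|^2 = s_i^2
Squared scales: (-2)^2 = 4, (-1)^2 = 1, 2^2 = 4, 5^2 = 25
|V|^2 = 4 * 1 * 4 * 25
= 400


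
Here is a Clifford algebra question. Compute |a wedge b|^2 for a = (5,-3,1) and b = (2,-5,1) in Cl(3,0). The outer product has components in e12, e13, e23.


a wedge b = (a1*b2 - a2*b1)*e12 + (a1*b3 - a3*b1)*e13 + (a2*b3 - a3*b2)*e23
e12 coeff: 5*(-5) - (-3)*2 = -25 - (-6) = -19
e13 coeff: 5*1 - 1*2 = 5 - 2 = 3
e23 coeff: (-3)*1 - 1*(-5) = -3 - (-5) = 2
|a wedge b|^2 = (-19)^2 + 3^2 + 2^2
= 361 + 9 + 4
= 374


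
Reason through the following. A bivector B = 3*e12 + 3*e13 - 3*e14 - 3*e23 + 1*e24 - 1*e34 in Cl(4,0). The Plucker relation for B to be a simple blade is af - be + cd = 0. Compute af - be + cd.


Plucker relation: af - be + cd
a*f = 3*(-1) = -3
b*e = 3*1 = 3
c*d = (-3)*(-3) = 9
af - be + cd = -3 - 3 + 9
= 3


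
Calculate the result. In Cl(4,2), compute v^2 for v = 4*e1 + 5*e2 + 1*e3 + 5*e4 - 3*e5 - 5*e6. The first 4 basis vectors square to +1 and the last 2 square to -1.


v^2 = sum of c_i^2 * e_i^2
Positive signature terms (e_i^2 = +1): 4^2 + 5^2 + 1^2 + 5^2 = 67
Negative signature terms (e_j^2 = -1): (-3)^2 + (-5)^2 = 34
v^2 = 67 - 34 = 33


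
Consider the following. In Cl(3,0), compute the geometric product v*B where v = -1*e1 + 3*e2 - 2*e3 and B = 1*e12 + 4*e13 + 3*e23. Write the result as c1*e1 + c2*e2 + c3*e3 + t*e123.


vB has grade-1 (vector) and grade-3 (trivector) parts: vB = (v _| B) + (v ^ B).
Vector part <vB>_1:
  e1: -v2*b12 - v3*b13 = -(3)*(1) - (-2)*(4) = 5
  e2: v1*b12 - v3*b23 = (-1)*(1) - (-2)*(3) = 5
  e3: v1*b13 + v2*b23 = (-1)*(4) + (3)*(3) = 5
Trivector part <vB>_3:
  e123: v1*b23 - v2*b13 + v3*b12 = (-1)*(3) - (3)*(4) + (-2)*(1) = -17
vB = 5*e1 + 5*e2 + 5*e3 - 17*e123


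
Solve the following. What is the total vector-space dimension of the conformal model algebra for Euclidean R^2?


The conformal model of R^2 uses Cl(3,1): the 2 Euclidean generators plus two extra orthogonal generators e+ (e+^2 = +1) and e- (e-^2 = -1), from which the null vectors e0, einf are built.
Number of generators m = 2 + 2 = 4.
dim Cl(p,q) = 2^m = 2^4 = 16


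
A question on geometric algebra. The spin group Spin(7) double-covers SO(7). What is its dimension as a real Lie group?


Spin(n) double-covers SO(n); both have Lie algebra so(n) of dimension n(n-1)/2.
n = 7
n(n-1) = 7 * 6 = 42
dim Spin(7) = 42/2 = 21


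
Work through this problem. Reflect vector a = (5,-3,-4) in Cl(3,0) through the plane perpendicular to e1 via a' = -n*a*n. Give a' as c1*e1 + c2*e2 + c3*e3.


Reflection formula: a' = -n*a*n, with n = e1 (unit vector, n^2 = 1).
For reflection through hyperplane perp to e1:
The component along e1 flips sign, others stay.
a = (5, -3, -4)
a' = (-5, -3, -4)
a' = -5*e1 - 3*e2 - 4*e3


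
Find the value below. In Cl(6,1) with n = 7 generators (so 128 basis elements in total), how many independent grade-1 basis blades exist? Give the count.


Number of grade-k basis blades in Cl(p,q) with n = p + q is C(n, k).
n = 6 + 1 = 7
C(7, 1) = 7! / (1! * 6!)
= 5040 / (1 * 720)
= 7


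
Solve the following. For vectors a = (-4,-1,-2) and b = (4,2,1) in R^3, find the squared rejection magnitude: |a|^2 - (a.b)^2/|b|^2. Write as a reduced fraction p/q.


|a|^2 = (-4)^2 + (-1)^2 + (-2)^2 = 21
|b|^2 = 4^2 + 2^2 + 1^2 = 21
a . b = (-4)*4 + (-1)*2 + (-2)*1 = -20
(a.b)^2 = (-20)^2 = 400
|rej|^2 = 21 - 400/21
= (441 - 400)/21
= 41/21
In lowest terms: 41/21


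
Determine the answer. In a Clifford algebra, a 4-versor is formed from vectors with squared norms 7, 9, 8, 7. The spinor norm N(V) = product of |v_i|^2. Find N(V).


Spinor norm N(V) = |v1|^2 * |v2|^2 * ... * |v4|^2
= 7 * 9 * 8 * 7
Running product: 7, 63, 504, 3528
N(V) = 3528


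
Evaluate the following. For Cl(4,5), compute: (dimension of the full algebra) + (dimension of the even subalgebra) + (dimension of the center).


n = 4 + 5 = 9
Total dim = 2^9 = 512
Even subalgebra dim = 2^8 = 256
n is odd, so center dim = 2
Sum = 512 + 256 + 2 = 770


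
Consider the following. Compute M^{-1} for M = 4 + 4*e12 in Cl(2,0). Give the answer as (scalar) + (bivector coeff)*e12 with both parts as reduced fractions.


M = 4 + 4*e12, where e12^2 = -1.
Since M commutes with its reverse ~M = a - b*e12, M * ~M = a^2 - b^2*e12^2 = a^2 + b^2.
So M^{-1} = ~M / (a^2 + b^2) = (a - b*e12)/(a^2 + b^2).
a^2 + b^2 = 16 + 16 = 32
Scalar part = 4/32 = 1/8
Bivector coeff = -4/32 = -1/8
M^{-1} = 1/8 - 1/8*e12


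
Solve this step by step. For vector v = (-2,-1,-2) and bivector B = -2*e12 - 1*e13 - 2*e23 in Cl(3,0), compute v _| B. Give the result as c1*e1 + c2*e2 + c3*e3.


Left contraction v _| B = <vB>_1 (grade-1 part of the geometric product vB).
Using e1_|e12 = e2, e2_|e12 = -e1, e1_|e13 = e3, e3_|e13 = -e1, e2_|e23 = e3, e3_|e23 = -e2:
e1 coeff: -v2*b12 - v3*b13 = -(-1)*(-2) - (-2)*(-1) = -4
e2 coeff: v1*b12 - v3*b23 = (-2)*(-2) - (-2)*(-2) = 0
e3 coeff: v1*b13 + v2*b23 = (-2)*(-1) + (-1)*(-2) = 4
v _| B = -4*e1 + 0*e2 + 4*e3


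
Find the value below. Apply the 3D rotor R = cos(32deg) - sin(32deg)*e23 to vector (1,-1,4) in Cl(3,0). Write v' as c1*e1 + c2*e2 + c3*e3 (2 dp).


Rotor R = cos(32deg) - sin(32deg)*e23
Rotation angle theta = 2 * 32 = 64 degrees in the e23 plane (e2 -> e3).
The component perpendicular to the plane (e1) is invariant: v'_1 = v1 = 1.00
cos(64deg) = 0.4384, sin(64deg) = 0.8988
v'_2 = v2*cos(theta) - v3*sin(theta) = -1*0.4384 - 4*0.8988 = -4.03
v'_3 = v2*sin(theta) + v3*cos(theta) = -1*0.8988 + 4*0.4384 = 0.85
v' = 1.00*e1 - 4.03*e2 + 0.85*e3


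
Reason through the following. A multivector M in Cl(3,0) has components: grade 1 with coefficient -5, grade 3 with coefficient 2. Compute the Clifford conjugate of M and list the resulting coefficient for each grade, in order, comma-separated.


Clifford conjugate sign for grade k: (-1)^(k(k+1)/2)
Grade 1: (-1)^(1*2/2) = (-1)^1 = -1, coeff -5 -> 5
Grade 3: (-1)^(3*4/2) = (-1)^6 = 1, coeff 2 -> 2
Conjugated coefficients: 5, 2


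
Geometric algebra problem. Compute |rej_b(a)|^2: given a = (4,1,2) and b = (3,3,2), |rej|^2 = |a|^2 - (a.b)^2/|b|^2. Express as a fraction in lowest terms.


|a|^2 = 4^2 + 1^2 + 2^2 = 21
|b|^2 = 3^2 + 3^2 + 2^2 = 22
a . b = 4*3 + 1*3 + 2*2 = 19
(a.b)^2 = 19^2 = 361
|rej|^2 = 21 - 361/22
= (462 - 361)/22
= 101/22
In lowest terms: 101/22


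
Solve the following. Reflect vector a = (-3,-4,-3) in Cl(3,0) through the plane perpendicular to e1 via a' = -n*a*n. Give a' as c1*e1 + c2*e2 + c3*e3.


Reflection formula: a' = -n*a*n, with n = e1 (unit vector, n^2 = 1).
For reflection through hyperplane perp to e1:
The component along e1 flips sign, others stay.
a = (-3, -4, -3)
a' = (3, -4, -3)
a' = 3*e1 - 4*e2 - 3*e3


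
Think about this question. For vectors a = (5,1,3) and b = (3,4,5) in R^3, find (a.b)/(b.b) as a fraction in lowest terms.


Projection coefficient = (a . b) / (b . b)
a . b = 5*3 + 1*4 + 3*5
= 15 + 4 + 15 = 34
b . b = 3^2 + 4^2 + 5^2
= 9 + 16 + 25 = 50
Coefficient = 34/50
In lowest terms: 17/25


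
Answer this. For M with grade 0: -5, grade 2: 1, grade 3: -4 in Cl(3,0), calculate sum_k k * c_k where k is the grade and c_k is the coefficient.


Grade-weighted sum = sum of grade_k * coefficient_k
0*(-5) = 0
2*1 = 2
3*(-4) = -12
Total = 0 + 2 + (-12) = -10


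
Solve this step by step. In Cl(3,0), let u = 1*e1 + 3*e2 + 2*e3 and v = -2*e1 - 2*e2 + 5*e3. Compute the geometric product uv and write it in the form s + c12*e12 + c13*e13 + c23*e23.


In Cl(3,0): e_i^2 = 1, e_ie_j = -e_je_i for i != j.
Scalar part = u . v = 1*(-2) + 3*(-2) + 2*5
= -2 + (-6) + 10 = 2
e12 coeff = 1*(-2) - 3*(-2) = -2 - (-6) = 4
e13 coeff = 1*5 - 2*(-2) = 5 - (-4) = 9
e23 coeff = 3*5 - 2*(-2) = 15 - (-4) = 19
uv = 2 + 4*e12 + 9*e13 + 19*e23


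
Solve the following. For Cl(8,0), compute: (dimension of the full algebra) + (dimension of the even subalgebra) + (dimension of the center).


n = 8 + 0 = 8
Total dim = 2^8 = 256
Even subalgebra dim = 2^7 = 128
n is even, so center dim = 1
Sum = 256 + 128 + 1 = 385


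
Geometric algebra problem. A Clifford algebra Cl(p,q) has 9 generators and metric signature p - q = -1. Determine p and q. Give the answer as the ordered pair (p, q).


We need p + q = 9 and p - q = -1.
Adding: 2p = 9 + (-1) = 8, so p = 4.
Then q = 9 - 4 = 5.
(p, q) = (4, 5)


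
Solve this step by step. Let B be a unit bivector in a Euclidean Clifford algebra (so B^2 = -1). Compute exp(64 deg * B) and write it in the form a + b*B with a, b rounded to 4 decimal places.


For a unit bivector B with B^2 = -1, the exponential series gives
e^(theta*B) = cos(theta) + sin(theta)*B (the GA analogue of Euler's formula).
theta = 64 degrees = 1.117011 rad
cos(64 deg) = 0.4384
sin(64 deg) = 0.8988
exp(theta*B) = 0.4384 + 0.8988*B


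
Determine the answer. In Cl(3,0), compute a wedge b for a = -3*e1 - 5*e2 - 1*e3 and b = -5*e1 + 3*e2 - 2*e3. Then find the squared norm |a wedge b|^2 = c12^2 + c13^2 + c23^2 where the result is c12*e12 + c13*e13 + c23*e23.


a wedge b = (a1*b2 - a2*b1)*e12 + (a1*b3 - a3*b1)*e13 + (a2*b3 - a3*b2)*e23
e12 coeff: (-3)*3 - (-5)*(-5) = -9 - 25 = -34
e13 coeff: (-3)*(-2) - (-1)*(-5) = 6 - 5 = 1
e23 coeff: (-5)*(-2) - (-1)*3 = 10 - (-3) = 13
|a wedge b|^2 = (-34)^2 + 1^2 + 13^2
= 1156 + 1 + 169
= 1326


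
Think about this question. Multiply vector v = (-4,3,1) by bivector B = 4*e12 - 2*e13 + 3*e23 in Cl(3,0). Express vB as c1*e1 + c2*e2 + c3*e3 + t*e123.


vB has grade-1 (vector) and grade-3 (trivector) parts: vB = (v _| B) + (v ^ B).
Vector part <vB>_1:
  e1: -v2*b12 - v3*b13 = -(3)*(4) - (1)*(-2) = -10
  e2: v1*b12 - v3*b23 = (-4)*(4) - (1)*(3) = -19
  e3: v1*b13 + v2*b23 = (-4)*(-2) + (3)*(3) = 17
Trivector part <vB>_3:
  e123: v1*b23 - v2*b13 + v3*b12 = (-4)*(3) - (3)*(-2) + (1)*(4) = -2
vB = -10*e1 - 19*e2 + 17*e3 - 2*e123


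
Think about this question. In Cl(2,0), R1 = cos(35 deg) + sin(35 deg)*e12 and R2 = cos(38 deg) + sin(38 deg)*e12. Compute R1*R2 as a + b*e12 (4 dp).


Same-plane rotors commute and their half-angles add:
R1*R2 = cos(a1 + a2) + sin(a1 + a2)*e12.
a1 + a2 = 35 + 38 = 73 deg
cos(73 deg) = 0.2924
sin(73 deg) = 0.9563
R1*R2 = 0.2924 + 0.9563*e12


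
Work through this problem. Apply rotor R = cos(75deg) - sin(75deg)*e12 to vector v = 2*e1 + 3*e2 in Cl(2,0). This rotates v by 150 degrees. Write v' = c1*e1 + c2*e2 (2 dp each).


Rotor R = cos(75deg) - sin(75deg)*e12
Rotation angle theta = 2 * 75 = 150 degrees
v' = R*v*~R rotates v by theta.
cos(150deg) = -0.8660, sin(150deg) = 0.5000
v'_1 = 2*cos(150deg) - 3*sin(150deg)
= 2*(-0.8660) - 3*0.5000
= -3.23
v'_2 = 2*sin(150deg) + 3*cos(150deg)
= 2*0.5000 + 3*(-0.8660)
= -1.60
v' = -3.23*e1 - 1.60*e2


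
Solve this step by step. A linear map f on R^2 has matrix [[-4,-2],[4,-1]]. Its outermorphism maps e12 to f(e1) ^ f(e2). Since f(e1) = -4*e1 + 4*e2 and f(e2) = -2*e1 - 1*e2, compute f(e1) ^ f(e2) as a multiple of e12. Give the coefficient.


The outermorphism of a linear map f sends e1^e2 to f(e1)^f(e2).
f(e1) = -4*e1 + 4*e2
f(e2) = -2*e1 - 1*e2
f(e1) ^ f(e2) = (-4*e1 + 4*e2) ^ (-2*e1 - 1*e2)
= (-4)*(-1)*e12 + 4*(-2)*e21
= (4 - (-8))*e12
= 12*e12
Coefficient = 12


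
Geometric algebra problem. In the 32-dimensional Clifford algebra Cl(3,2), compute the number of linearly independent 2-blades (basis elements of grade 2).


Number of grade-k basis blades in Cl(p,q) with n = p + q is C(n, k).
n = 3 + 2 = 5
C(5, 2) = 5! / (2! * 3!)
= 120 / (2 * 6)
= 10


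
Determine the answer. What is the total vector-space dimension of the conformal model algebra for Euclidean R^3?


The conformal model of R^3 uses Cl(4,1): the 3 Euclidean generators plus two extra orthogonal generators e+ (e+^2 = +1) and e- (e-^2 = -1), from which the null vectors e0, einf are built.
Number of generators m = 3 + 2 = 5.
dim Cl(p,q) = 2^m = 2^5 = 32


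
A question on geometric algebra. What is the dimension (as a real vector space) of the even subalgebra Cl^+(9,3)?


Even subalgebra dimension = 2^(n-1)
n = 9 + 3 = 12
2^(12 - 1) = 2^11 = 2048
Verification: sum of C(12,k) for even k = 1 + 66 + 495 + 924 + 495 + 66 + 1 = 2048
Result = 2048


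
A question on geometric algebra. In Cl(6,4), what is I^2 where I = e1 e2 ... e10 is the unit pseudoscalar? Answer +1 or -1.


The pseudoscalar I = e1...e_n (product of all n generators) of Cl(p,q) satisfies I^2 = (-1)^(q + n(n-1)/2).
p = 6, q = 4, n = p + q = 10
n(n-1)/2 = 10 * 9 / 2 = 45
Exponent = q + n(n-1)/2 = 4 + 45 = 49
I^2 = (-1)^49 = -1


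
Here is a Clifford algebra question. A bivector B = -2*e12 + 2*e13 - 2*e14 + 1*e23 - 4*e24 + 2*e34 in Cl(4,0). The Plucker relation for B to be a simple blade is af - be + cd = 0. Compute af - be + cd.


Plucker relation: af - be + cd
a*f = (-2)*2 = -4
b*e = 2*(-4) = -8
c*d = (-2)*1 = -2
af - be + cd = -4 - (-8) + (-2)
= 2


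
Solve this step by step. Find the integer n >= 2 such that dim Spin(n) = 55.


dim Spin(n) = dim so(n) = n(n-1)/2.
Solve n(n-1)/2 = 55, i.e. n^2 - n - 110 = 0.
Discriminant = 1 + 8*55 = 441
n = (1 + sqrt(441))/2 = (1 + 21)/2 = 11


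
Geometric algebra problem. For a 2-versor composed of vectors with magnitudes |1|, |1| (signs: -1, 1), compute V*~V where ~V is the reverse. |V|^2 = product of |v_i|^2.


Each vector v_i has |v_i|^2 = s_i^2
Squared scales: (-1)^2 = 1, 1^2 = 1
|V|^2 = 1 * 1
= 1


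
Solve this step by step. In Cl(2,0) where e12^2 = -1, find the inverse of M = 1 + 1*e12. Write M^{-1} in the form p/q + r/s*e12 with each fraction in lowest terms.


M = 1 + 1*e12, where e12^2 = -1.
Since M commutes with its reverse ~M = a - b*e12, M * ~M = a^2 - b^2*e12^2 = a^2 + b^2.
So M^{-1} = ~M / (a^2 + b^2) = (a - b*e12)/(a^2 + b^2).
a^2 + b^2 = 1 + 1 = 2
Scalar part = 1/2 = 1/2
Bivector coeff = -1/2 = -1/2
M^{-1} = 1/2 - 1/2*e12


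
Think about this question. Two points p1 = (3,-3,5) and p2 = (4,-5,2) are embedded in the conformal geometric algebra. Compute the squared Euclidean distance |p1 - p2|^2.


p1 - p2 = (-1, 2, 3)
|p1 - p2|^2 = (-1)^2 + 2^2 + 3^2
= 1 + 4 + 9
= 14


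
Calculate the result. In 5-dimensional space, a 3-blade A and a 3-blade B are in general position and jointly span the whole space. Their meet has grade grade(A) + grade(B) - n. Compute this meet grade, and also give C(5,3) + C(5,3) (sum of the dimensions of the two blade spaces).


Meet grade = grade(A) + grade(B) - n
= 3 + 3 - 5 = 1
C(5,3) = 10
C(5,3) = 10
dim_A + dim_B = 10 + 10 = 20


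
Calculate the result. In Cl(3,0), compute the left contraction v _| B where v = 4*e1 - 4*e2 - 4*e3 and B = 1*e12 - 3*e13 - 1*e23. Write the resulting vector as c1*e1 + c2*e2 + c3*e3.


Left contraction v _| B = <vB>_1 (grade-1 part of the geometric product vB).
Using e1_|e12 = e2, e2_|e12 = -e1, e1_|e13 = e3, e3_|e13 = -e1, e2_|e23 = e3, e3_|e23 = -e2:
e1 coeff: -v2*b12 - v3*b13 = -(-4)*(1) - (-4)*(-3) = -8
e2 coeff: v1*b12 - v3*b23 = (4)*(1) - (-4)*(-1) = 0
e3 coeff: v1*b13 + v2*b23 = (4)*(-3) + (-4)*(-1) = -8
v _| B = -8*e1 + 0*e2 - 8*e3


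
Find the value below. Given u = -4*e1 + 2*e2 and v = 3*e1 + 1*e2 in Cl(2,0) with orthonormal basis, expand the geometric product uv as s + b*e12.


Expand: (-4*e1 + 2*e2)(3*e1 + 1*e2)
= (-4)*3*e1e1 + (-4)*1*e1e2 + 2*3*e2e1 + 2*1*e2e2
Using e1^2 = e2^2 = 1, e2e1 = -e1e2:
Scalar part s = (-4)*3 + 2*1 = -12 + 2 = -10
Bivector part b = (-4)*1 - 2*3 = -4 - 6 = -10
uv = -10 - 10*e12


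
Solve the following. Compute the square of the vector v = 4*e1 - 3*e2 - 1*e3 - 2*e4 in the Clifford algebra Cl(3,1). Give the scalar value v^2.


v^2 = sum of c_i^2 * e_i^2
Positive signature terms (e_i^2 = +1): 4^2 + (-3)^2 + (-1)^2 = 26
Negative signature terms (e_j^2 = -1): (-2)^2 = 4
v^2 = 26 - 4 = 22


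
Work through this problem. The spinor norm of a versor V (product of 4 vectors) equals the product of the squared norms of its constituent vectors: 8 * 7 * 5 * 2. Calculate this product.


Spinor norm N(V) = |v1|^2 * |v2|^2 * ... * |v4|^2
= 8 * 7 * 5 * 2
Running product: 8, 56, 280, 560
N(V) = 560


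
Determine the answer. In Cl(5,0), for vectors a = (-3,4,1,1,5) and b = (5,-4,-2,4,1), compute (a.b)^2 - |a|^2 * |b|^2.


a . b = (-3)*5 + 4*(-4) + 1*(-2) + 1*4 + 5*1
= -15 + (-16) + (-2) + 4 + 5 = -24
|a|^2 = (-3)^2 + 4^2 + 1^2 + 1^2 + 5^2 = 52
|b|^2 = 5^2 + (-4)^2 + (-2)^2 + 4^2 + 1^2 = 62
(a.b)^2 = (-24)^2 = 576
|a|^2 * |b|^2 = 52 * 62 = 3224
Result = 576 - 3224 = -2648


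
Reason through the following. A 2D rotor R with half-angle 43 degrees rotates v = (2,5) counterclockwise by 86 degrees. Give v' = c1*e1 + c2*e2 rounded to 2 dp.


Rotor R = cos(43deg) - sin(43deg)*e12
Rotation angle theta = 2 * 43 = 86 degrees
v' = R*v*~R rotates v by theta.
cos(86deg) = 0.0698, sin(86deg) = 0.9976
v'_1 = 2*cos(86deg) - 5*sin(86deg)
= 2*0.0698 - 5*0.9976
= -4.85
v'_2 = 2*sin(86deg) + 5*cos(86deg)
= 2*0.9976 + 5*0.0698
= 2.34
v' = -4.85*e1 + 2.34*e2


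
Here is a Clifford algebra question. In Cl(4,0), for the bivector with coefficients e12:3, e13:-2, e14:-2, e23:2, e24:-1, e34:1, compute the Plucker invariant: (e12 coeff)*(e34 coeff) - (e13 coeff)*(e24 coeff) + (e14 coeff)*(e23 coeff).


Plucker relation: af - be + cd
a*f = 3*1 = 3
b*e = (-2)*(-1) = 2
c*d = (-2)*2 = -4
af - be + cd = 3 - 2 + (-4)
= -3


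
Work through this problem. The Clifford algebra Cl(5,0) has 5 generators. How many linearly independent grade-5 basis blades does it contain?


Number of grade-k basis blades in Cl(p,q) with n = p + q is C(n, k).
n = 5 + 0 = 5
C(5, 5) = 5! / (5! * 0!)
= 120 / (120 * 1)
= 1


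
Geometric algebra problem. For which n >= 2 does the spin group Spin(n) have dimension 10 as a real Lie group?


dim Spin(n) = dim so(n) = n(n-1)/2.
Solve n(n-1)/2 = 10, i.e. n^2 - n - 20 = 0.
Discriminant = 1 + 8*10 = 81
n = (1 + sqrt(81))/2 = (1 + 9)/2 = 5


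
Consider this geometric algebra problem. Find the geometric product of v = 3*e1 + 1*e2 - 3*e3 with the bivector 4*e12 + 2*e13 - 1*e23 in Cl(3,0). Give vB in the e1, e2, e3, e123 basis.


vB has grade-1 (vector) and grade-3 (trivector) parts: vB = (v _| B) + (v ^ B).
Vector part <vB>_1:
  e1: -v2*b12 - v3*b13 = -(1)*(4) - (-3)*(2) = 2
  e2: v1*b12 - v3*b23 = (3)*(4) - (-3)*(-1) = 9
  e3: v1*b13 + v2*b23 = (3)*(2) + (1)*(-1) = 5
Trivector part <vB>_3:
  e123: v1*b23 - v2*b13 + v3*b12 = (3)*(-1) - (1)*(2) + (-3)*(4) = -17
vB = 2*e1 + 9*e2 + 5*e3 - 17*e123


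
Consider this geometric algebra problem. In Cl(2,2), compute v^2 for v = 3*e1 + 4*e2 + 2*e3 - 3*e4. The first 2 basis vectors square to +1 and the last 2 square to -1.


v^2 = sum of c_i^2 * e_i^2
Positive signature terms (e_i^2 = +1): 3^2 + 4^2 = 25
Negative signature terms (e_j^2 = -1): 2^2 + (-3)^2 = 13
v^2 = 25 - 13 = 12


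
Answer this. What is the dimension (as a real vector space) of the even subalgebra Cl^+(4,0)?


Even subalgebra dimension = 2^(n-1)
n = 4 + 0 = 4
2^(4 - 1) = 2^3 = 8
Verification: sum of C(4,k) for even k = 1 + 6 + 1 = 8
Result = 8


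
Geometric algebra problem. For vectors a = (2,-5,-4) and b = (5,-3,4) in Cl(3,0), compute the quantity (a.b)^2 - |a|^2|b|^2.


a . b = 2*5 + (-5)*(-3) + (-4)*4
= 10 + 15 + (-16) = 9
|a|^2 = 2^2 + (-5)^2 + (-4)^2 = 45
|b|^2 = 5^2 + (-3)^2 + 4^2 = 50
(a.b)^2 = 9^2 = 81
|a|^2 * |b|^2 = 45 * 50 = 2250
Result = 81 - 2250 = -2169


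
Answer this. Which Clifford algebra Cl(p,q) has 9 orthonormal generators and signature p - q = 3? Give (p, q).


We need p + q = 9 and p - q = 3.
Adding: 2p = 9 + 3 = 12, so p = 6.
Then q = 9 - 6 = 3.
(p, q) = (6, 3)


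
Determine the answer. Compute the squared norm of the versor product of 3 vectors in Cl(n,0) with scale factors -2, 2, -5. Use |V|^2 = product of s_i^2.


Each vector v_i has |v_i|^2 = s_i^2
Squared scales: (-2)^2 = 4, 2^2 = 4, (-5)^2 = 25
|V|^2 = 4 * 4 * 25
= 400


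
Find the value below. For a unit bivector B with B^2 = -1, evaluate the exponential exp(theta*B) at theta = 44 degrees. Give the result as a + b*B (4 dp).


For a unit bivector B with B^2 = -1, the exponential series gives
e^(theta*B) = cos(theta) + sin(theta)*B (the GA analogue of Euler's formula).
theta = 44 degrees = 0.767945 rad
cos(44 deg) = 0.7193
sin(44 deg) = 0.6947
exp(theta*B) = 0.7193 + 0.6947*B


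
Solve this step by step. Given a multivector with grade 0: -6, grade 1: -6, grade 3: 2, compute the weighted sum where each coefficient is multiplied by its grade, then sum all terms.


Grade-weighted sum = sum of grade_k * coefficient_k
0*(-6) = 0
1*(-6) = -6
3*2 = 6
Total = 0 + (-6) + 6 = 0


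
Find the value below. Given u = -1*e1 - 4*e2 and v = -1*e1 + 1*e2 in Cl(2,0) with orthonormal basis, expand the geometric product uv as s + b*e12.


Expand: (-1*e1 - 4*e2)(-1*e1 + 1*e2)
= (-1)*(-1)*e1e1 + (-1)*1*e1e2 + (-4)*(-1)*e2e1 + (-4)*1*e2e2
Using e1^2 = e2^2 = 1, e2e1 = -e1e2:
Scalar part s = (-1)*(-1) + (-4)*1 = 1 + (-4) = -3
Bivector part b = (-1)*1 - (-4)*(-1) = -1 - 4 = -5
uv = -3 - 5*e12


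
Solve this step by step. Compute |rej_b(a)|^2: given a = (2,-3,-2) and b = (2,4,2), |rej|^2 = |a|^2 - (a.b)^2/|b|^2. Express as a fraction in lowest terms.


|a|^2 = 2^2 + (-3)^2 + (-2)^2 = 17
|b|^2 = 2^2 + 4^2 + 2^2 = 24
a . b = 2*2 + (-3)*4 + (-2)*2 = -12
(a.b)^2 = (-12)^2 = 144
|rej|^2 = 17 - 144/24
= (408 - 144)/24
= 264/24
In lowest terms: 11/1


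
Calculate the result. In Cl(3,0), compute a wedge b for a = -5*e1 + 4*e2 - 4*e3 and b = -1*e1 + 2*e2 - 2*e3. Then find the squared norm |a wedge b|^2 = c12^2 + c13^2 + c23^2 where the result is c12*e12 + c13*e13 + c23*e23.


a wedge b = (a1*b2 - a2*b1)*e12 + (a1*b3 - a3*b1)*e13 + (a2*b3 - a3*b2)*e23
e12 coeff: (-5)*2 - 4*(-1) = -10 - (-4) = -6
e13 coeff: (-5)*(-2) - (-4)*(-1) = 10 - 4 = 6
e23 coeff: 4*(-2) - (-4)*2 = -8 - (-8) = 0
|a wedge b|^2 = (-6)^2 + 6^2 + 0^2
= 36 + 36 + 0
= 72
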